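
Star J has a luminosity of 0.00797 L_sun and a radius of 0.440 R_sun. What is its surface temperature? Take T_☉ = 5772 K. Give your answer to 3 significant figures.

2.60×10^3 K

T/T_☉ = (L/L_☉)^(1/4) / (R/R_☉)^(1/2)
T = 5772 × (0.00797)^(1/4) / √(0.440) = 5772 × 0.2988 / 0.6633 = 2600 K.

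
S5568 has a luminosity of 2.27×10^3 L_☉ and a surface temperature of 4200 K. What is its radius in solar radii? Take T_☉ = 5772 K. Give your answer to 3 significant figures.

90.0 solar radii

R/R_☉ = √(L/L_☉) / (T/T_☉)² = √(2.27×10^3) / (0.7277)²
       = 47.64 / 0.5295 = 89.98.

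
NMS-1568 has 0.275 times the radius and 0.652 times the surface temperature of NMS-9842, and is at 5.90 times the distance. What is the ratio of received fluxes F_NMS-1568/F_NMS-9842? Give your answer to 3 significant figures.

L_NMS-1568/L_NMS-9842 = (R_NMS-1568/R_NMS-9842)²(T_NMS-1568/T_NMS-9842)⁴ = (0.275)² × (0.652)⁴ = 0.01367.
F_NMS-1568/F_NMS-9842 = (L_NMS-1568/L_NMS-9842)/(d_NMS-1568/d_NMS-9842)² = 0.01367 / (5.90)² = 3.926×10^-4.

3.93×10^-4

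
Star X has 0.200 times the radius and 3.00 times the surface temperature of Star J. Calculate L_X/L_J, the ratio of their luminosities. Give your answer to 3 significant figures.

3.24

From the Stefan–Boltzmann law, L ∝ R²T⁴, so
L_X/L_J = (R_X/R_J)² (T_X/T_J)⁴ = (0.200)² × (3.00)⁴ = 0.04000 × 81.00 = 3.240.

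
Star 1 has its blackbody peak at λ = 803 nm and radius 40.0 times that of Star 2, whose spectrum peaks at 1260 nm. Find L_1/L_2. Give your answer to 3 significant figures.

9.70×10^3

Wien's law gives T ∝ 1/λ_max, so T_1/T_2 = λ_2/λ_1 = 1260/803 = 1.569.
Then L ∝ R²T⁴ gives L_1/L_2 = (40.0)² × (1.569)⁴ = 1600 × 6.062 = 9699.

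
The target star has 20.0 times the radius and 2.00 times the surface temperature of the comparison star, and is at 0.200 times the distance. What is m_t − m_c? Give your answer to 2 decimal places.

L_t/L_c = (20.0)²(2.00)⁴ = 6400.
F_t/F_c = (L_t/L_c)/(d_t/d_c)² = 6400/0.04000 = 1.600×10^5.
m_t − m_c = −2.5 log₁₀(1.600×10^5) = -13.01.

-13.01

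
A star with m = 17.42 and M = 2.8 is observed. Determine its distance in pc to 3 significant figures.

m − M = 5 log₁₀(d/10 pc)
17.42 − (2.8) = 14.62 = 5 log₁₀(d/10)
d = 10 × 10^(14.62/5) = 10 × 10^2.924 = 8395 pc.

8.39×10^3 pc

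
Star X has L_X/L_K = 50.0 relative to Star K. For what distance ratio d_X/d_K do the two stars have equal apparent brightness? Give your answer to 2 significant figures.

Equal flux requires L_X/d_X² = L_K/d_K², so d_X/d_K = √(L_X/L_K)
= √(50.0) = 7.071.

7.1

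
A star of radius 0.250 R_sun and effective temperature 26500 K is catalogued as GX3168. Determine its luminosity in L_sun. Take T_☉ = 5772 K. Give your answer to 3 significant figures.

27.8 L_sun

L/L_☉ = (R/R_☉)² (T/T_☉)⁴ = (0.250)² × (26500/5772)⁴
       = 0.06250 × (4.591)⁴ = 0.06250 × 444.3 = 27.77.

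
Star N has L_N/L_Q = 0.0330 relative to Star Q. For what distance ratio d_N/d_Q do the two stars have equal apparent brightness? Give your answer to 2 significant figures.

0.18

Equal flux requires L_N/d_N² = L_Q/d_Q², so d_N/d_Q = √(L_N/L_Q)
= √(0.0330) = 0.1817.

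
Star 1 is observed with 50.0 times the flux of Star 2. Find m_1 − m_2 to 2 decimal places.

m_1 − m_2 = −2.5 log₁₀(F_1/F_2) = −2.5 log₁₀(50.0) = −2.5 × (1.699) = -4.247.

-4.25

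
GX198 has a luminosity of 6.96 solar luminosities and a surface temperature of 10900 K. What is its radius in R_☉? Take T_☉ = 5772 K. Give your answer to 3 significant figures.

R/R_☉ = √(L/L_☉) / (T/T_☉)² = √(6.96) / (1.888)²
       = 2.638 / 3.566 = 0.7398.

0.740 R_☉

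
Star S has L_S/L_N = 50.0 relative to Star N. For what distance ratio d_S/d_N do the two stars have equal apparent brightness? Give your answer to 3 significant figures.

7.07

Equal flux requires L_S/d_S² = L_N/d_N², so d_S/d_N = √(L_S/L_N)
= √(50.0) = 7.071.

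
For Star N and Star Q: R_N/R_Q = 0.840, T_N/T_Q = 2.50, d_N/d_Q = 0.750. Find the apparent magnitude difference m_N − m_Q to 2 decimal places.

-4.23

L_N/L_Q = (0.840)²(2.50)⁴ = 27.56.
F_N/F_Q = (L_N/L_Q)/(d_N/d_Q)² = 27.56/0.5625 = 49.00.
m_N − m_Q = −2.5 log₁₀(49.00) = -4.23.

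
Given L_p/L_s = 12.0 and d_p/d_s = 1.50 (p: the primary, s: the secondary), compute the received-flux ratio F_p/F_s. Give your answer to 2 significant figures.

5.3

F = L/(4πd²), so F_p/F_s = (L_p/L_s) / (d_p/d_s)²
= 12.0 / (1.50)² = 12.0 / 2.250 = 5.333.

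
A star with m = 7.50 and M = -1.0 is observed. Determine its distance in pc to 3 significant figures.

m − M = 5 log₁₀(d/10 pc)
7.50 − (-1.0) = 8.50 = 5 log₁₀(d/10)
d = 10 × 10^(8.50/5) = 10 × 10^1.700 = 501.2 pc.

501 pc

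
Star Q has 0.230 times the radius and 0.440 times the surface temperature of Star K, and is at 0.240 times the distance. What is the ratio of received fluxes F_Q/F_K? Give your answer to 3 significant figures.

0.0344

L_Q/L_K = (R_Q/R_K)²(T_Q/T_K)⁴ = (0.230)² × (0.440)⁴ = 0.001983.
F_Q/F_K = (L_Q/L_K)/(d_Q/d_K)² = 0.001983 / (0.240)² = 0.03442.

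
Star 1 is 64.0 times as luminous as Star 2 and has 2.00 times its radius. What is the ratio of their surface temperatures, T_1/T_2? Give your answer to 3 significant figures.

2.00

L ∝ R²T⁴ gives T ∝ (L/R²)^(1/4), so
T_1/T_2 = (64.0 / 2.00²)^(1/4) = (16.00)^(1/4) = 2.000.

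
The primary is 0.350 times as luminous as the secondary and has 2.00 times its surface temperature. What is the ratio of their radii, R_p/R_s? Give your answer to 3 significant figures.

0.148

L ∝ R²T⁴ gives R ∝ √L / T², so
R_p/R_s = √(0.350) / (2.00)² = 0.5916 / 4.000 = 0.1479.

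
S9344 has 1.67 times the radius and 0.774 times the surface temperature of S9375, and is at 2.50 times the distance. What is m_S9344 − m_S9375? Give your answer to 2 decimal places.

1.99

L_S9344/L_S9375 = (1.67)²(0.774)⁴ = 1.001.
F_S9344/F_S9375 = (L_S9344/L_S9375)/(d_S9344/d_S9375)² = 1.001/6.250 = 0.1601.
m_S9344 − m_S9375 = −2.5 log₁₀(0.1601) = 1.99.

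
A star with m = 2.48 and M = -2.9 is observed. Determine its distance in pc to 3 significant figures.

119 pc

m − M = 5 log₁₀(d/10 pc)
2.48 − (-2.9) = 5.38 = 5 log₁₀(d/10)
d = 10 × 10^(5.38/5) = 10 × 10^1.076 = 119.1 pc.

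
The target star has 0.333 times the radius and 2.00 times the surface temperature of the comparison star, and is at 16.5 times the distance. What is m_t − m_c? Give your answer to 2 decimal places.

5.46

L_t/L_c = (0.333)²(2.00)⁴ = 1.774.
F_t/F_c = (L_t/L_c)/(d_t/d_c)² = 1.774/272.2 = 0.006517.
m_t − m_c = −2.5 log₁₀(0.006517) = 5.46.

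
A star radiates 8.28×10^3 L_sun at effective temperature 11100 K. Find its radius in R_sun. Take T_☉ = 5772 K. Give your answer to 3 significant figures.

R/R_☉ = √(L/L_☉) / (T/T_☉)² = √(8.28×10^3) / (1.923)²
       = 90.99 / 3.698 = 24.60.

24.6 R_sun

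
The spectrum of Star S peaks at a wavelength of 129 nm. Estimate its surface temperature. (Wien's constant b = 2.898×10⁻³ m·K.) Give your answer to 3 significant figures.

2.25×10^4 K

T = b/λ_max = 2.898×10⁻³ / (129×10⁻⁹) = 2.247×10^4 K.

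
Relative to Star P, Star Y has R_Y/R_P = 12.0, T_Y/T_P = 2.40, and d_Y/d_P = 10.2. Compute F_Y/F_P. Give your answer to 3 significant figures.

45.9

L_Y/L_P = (R_Y/R_P)²(T_Y/T_P)⁴ = (12.0)² × (2.40)⁴ = 4778.
F_Y/F_P = (L_Y/L_P)/(d_Y/d_P)² = 4778 / (10.2)² = 45.92.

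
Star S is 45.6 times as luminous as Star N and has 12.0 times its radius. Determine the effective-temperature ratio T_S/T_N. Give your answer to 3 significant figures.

L ∝ R²T⁴ gives T ∝ (L/R²)^(1/4), so
T_S/T_N = (45.6 / 12.0²)^(1/4) = (0.3167)^(1/4) = 0.7502.

0.750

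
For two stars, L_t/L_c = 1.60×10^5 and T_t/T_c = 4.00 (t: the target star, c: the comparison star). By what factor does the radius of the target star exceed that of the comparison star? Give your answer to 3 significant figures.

L ∝ R²T⁴ gives R ∝ √L / T², so
R_t/R_c = √(1.60×10^5) / (4.00)² = 400.0 / 16.00 = 25.00.

25.0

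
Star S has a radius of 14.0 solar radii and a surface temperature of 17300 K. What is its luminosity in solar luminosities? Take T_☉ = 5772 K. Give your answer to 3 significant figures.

1.58×10^4 solar luminosities

L/L_☉ = (R/R_☉)² (T/T_☉)⁴ = (14.0)² × (17300/5772)⁴
       = 196.0 × (2.997)⁴ = 196.0 × 80.70 = 1.582×10^4.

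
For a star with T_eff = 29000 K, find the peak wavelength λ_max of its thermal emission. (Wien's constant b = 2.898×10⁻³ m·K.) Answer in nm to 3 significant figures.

λ_max = b/T = 2.898×10⁻³ / 29000 = 9.99×10^-8 m = 99.93 nm.

99.9 nm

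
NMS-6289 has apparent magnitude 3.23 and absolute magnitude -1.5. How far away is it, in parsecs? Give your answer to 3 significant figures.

m − M = 5 log₁₀(d/10 pc)
3.23 − (-1.5) = 4.73 = 5 log₁₀(d/10)
d = 10 × 10^(4.73/5) = 10 × 10^0.946 = 88.31 pc.

88.3 pc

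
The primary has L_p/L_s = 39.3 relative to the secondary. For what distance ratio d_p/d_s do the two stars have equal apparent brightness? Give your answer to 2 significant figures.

6.3

Equal flux requires L_p/d_p² = L_s/d_s², so d_p/d_s = √(L_p/L_s)
= √(39.3) = 6.269.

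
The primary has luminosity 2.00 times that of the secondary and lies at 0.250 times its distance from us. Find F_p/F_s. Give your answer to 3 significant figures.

F = L/(4πd²), so F_p/F_s = (L_p/L_s) / (d_p/d_s)²
= 2.00 / (0.250)² = 2.00 / 0.06250 = 32.00.

32.0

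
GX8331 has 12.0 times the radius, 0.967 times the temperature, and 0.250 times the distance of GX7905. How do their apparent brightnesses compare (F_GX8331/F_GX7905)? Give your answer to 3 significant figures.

2.01×10^3

L_GX8331/L_GX7905 = (R_GX8331/R_GX7905)²(T_GX8331/T_GX7905)⁴ = (12.0)² × (0.967)⁴ = 125.9.
F_GX8331/F_GX7905 = (L_GX8331/L_GX7905)/(d_GX8331/d_GX7905)² = 125.9 / (0.250)² = 2015.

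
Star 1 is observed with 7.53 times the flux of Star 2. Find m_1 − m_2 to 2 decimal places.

-2.19

m_1 − m_2 = −2.5 log₁₀(F_1/F_2) = −2.5 log₁₀(7.53) = −2.5 × (0.877) = -2.192.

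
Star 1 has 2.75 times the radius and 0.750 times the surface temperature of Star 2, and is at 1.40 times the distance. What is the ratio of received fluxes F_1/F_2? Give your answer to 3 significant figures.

1.22

L_1/L_2 = (R_1/R_2)²(T_1/T_2)⁴ = (2.75)² × (0.750)⁴ = 2.393.
F_1/F_2 = (L_1/L_2)/(d_1/d_2)² = 2.393 / (1.40)² = 1.221.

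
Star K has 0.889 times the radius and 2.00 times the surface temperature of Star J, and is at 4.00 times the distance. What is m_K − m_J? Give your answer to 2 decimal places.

0.26

L_K/L_J = (0.889)²(2.00)⁴ = 12.65.
F_K/F_J = (L_K/L_J)/(d_K/d_J)² = 12.65/16.00 = 0.7903.
m_K − m_J = −2.5 log₁₀(0.7903) = 0.26.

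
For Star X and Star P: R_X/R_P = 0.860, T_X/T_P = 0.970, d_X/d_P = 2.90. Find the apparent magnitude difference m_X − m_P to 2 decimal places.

2.77

L_X/L_P = (0.860)²(0.970)⁴ = 0.6548.
F_X/F_P = (L_X/L_P)/(d_X/d_P)² = 0.6548/8.410 = 0.07786.
m_X − m_P = −2.5 log₁₀(0.07786) = 2.77.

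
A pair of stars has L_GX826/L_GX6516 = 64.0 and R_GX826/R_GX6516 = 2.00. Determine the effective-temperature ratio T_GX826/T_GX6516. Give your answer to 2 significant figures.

L ∝ R²T⁴ gives T ∝ (L/R²)^(1/4), so
T_GX826/T_GX6516 = (64.0 / 2.00²)^(1/4) = (16.00)^(1/4) = 2.000.

2.0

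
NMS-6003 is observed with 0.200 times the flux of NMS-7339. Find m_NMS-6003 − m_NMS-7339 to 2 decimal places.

1.75

m_NMS-6003 − m_NMS-7339 = −2.5 log₁₀(F_NMS-6003/F_NMS-7339) = −2.5 log₁₀(0.200) = −2.5 × (-0.699) = 1.747.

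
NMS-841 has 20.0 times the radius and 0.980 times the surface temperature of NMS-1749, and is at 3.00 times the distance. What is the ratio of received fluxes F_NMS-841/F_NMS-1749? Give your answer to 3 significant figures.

L_NMS-841/L_NMS-1749 = (R_NMS-841/R_NMS-1749)²(T_NMS-841/T_NMS-1749)⁴ = (20.0)² × (0.980)⁴ = 368.9.
F_NMS-841/F_NMS-1749 = (L_NMS-841/L_NMS-1749)/(d_NMS-841/d_NMS-1749)² = 368.9 / (3.00)² = 40.99.

41.0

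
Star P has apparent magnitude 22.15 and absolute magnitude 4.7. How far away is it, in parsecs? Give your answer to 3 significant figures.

m − M = 5 log₁₀(d/10 pc)
22.15 − (4.7) = 17.45 = 5 log₁₀(d/10)
d = 10 × 10^(17.45/5) = 10 × 10^3.490 = 3.090×10^4 pc.

3.09×10^4 pc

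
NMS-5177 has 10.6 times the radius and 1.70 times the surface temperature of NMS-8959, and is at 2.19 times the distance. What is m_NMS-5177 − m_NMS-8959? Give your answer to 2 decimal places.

L_NMS-5177/L_NMS-8959 = (10.6)²(1.70)⁴ = 938.4.
F_NMS-5177/F_NMS-8959 = (L_NMS-5177/L_NMS-8959)/(d_NMS-5177/d_NMS-8959)² = 938.4/4.796 = 195.7.
m_NMS-5177 − m_NMS-8959 = −2.5 log₁₀(195.7) = -5.73.

-5.73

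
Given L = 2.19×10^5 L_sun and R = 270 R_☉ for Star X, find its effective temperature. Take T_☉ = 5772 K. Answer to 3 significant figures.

T/T_☉ = (L/L_☉)^(1/4) / (R/R_☉)^(1/2)
T = 5772 × (2.19×10^5)^(1/4) / √(270) = 5772 × 21.63 / 16.43 = 7599 K.

7.60×10^3 K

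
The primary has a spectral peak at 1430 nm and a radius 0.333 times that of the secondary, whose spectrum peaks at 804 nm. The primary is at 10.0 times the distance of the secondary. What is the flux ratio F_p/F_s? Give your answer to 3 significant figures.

1.11×10^-4

Wien's law: T_p/T_s = λ_s/λ_p = 804/1430 = 0.5622.
L_p/L_s = (R_p/R_s)²(T_p/T_s)⁴ = (0.333)²(0.5622)⁴ = 0.01108.
F_p/F_s = (L_p/L_s)/(d_p/d_s)² = 0.01108/(10.0)² = 1.108×10^-4.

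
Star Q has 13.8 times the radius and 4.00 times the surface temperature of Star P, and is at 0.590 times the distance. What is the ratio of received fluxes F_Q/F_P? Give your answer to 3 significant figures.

L_Q/L_P = (R_Q/R_P)²(T_Q/T_P)⁴ = (13.8)² × (4.00)⁴ = 4.875×10^4.
F_Q/F_P = (L_Q/L_P)/(d_Q/d_P)² = 4.875×10^4 / (0.590)² = 1.401×10^5.

1.40×10^5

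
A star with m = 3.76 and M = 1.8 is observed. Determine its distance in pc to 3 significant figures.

24.7 pc

m − M = 5 log₁₀(d/10 pc)
3.76 − (1.8) = 1.96 = 5 log₁₀(d/10)
d = 10 × 10^(1.96/5) = 10 × 10^0.392 = 24.66 pc.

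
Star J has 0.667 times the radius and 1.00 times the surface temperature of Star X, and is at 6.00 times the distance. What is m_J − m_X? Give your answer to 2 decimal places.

L_J/L_X = (0.667)²(1.00)⁴ = 0.4449.
F_J/F_X = (L_J/L_X)/(d_J/d_X)² = 0.4449/36.00 = 0.01236.
m_J − m_X = −2.5 log₁₀(0.01236) = 4.77.

4.77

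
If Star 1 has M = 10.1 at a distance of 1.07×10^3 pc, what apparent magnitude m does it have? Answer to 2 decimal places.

m = M + 5 log₁₀(d/10 pc) = 10.1 + 5 log₁₀(1.07×10^3/10)
  = 10.1 + 5 × 2.029 = 10.1 + 10.15 = 20.25.

20.25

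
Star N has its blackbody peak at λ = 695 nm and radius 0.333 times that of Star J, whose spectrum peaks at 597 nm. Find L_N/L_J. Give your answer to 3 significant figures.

0.0604

Wien's law gives T ∝ 1/λ_max, so T_N/T_J = λ_J/λ_N = 597/695 = 0.8590.
Then L ∝ R²T⁴ gives L_N/L_J = (0.333)² × (0.8590)⁴ = 0.1109 × 0.5445 = 0.06037.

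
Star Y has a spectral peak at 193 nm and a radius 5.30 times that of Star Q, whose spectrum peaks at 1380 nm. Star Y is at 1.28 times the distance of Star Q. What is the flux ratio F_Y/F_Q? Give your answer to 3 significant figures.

4.48×10^4

Wien's law: T_Y/T_Q = λ_Q/λ_Y = 1380/193 = 7.150.
L_Y/L_Q = (R_Y/R_Q)²(T_Y/T_Q)⁴ = (5.30)²(7.150)⁴ = 7.342×10^4.
F_Y/F_Q = (L_Y/L_Q)/(d_Y/d_Q)² = 7.342×10^4/(1.28)² = 4.481×10^4.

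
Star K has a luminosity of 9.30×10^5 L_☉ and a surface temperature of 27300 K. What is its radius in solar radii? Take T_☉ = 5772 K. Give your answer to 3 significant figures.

43.1 solar radii

R/R_☉ = √(L/L_☉) / (T/T_☉)² = √(9.30×10^5) / (4.730)²
       = 964.4 / 22.37 = 43.11.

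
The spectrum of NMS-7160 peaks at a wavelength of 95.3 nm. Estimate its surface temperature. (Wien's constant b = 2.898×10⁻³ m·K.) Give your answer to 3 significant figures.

T = b/λ_max = 2.898×10⁻³ / (95.3×10⁻⁹) = 3.041×10^4 K.

3.04×10^4 K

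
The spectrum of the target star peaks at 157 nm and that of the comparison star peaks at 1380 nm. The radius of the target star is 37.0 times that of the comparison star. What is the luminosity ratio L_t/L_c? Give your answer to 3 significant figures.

Wien's law gives T ∝ 1/λ_max, so T_t/T_c = λ_c/λ_t = 1380/157 = 8.790.
Then L ∝ R²T⁴ gives L_t/L_c = (37.0)² × (8.790)⁴ = 1369 × 5969 = 8.172×10^6.

8.17×10^6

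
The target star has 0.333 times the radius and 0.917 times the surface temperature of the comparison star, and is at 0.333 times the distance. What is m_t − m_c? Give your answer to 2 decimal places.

0.38

L_t/L_c = (0.333)²(0.917)⁴ = 0.07841.
F_t/F_c = (L_t/L_c)/(d_t/d_c)² = 0.07841/0.1109 = 0.7071.
m_t − m_c = −2.5 log₁₀(0.7071) = 0.38.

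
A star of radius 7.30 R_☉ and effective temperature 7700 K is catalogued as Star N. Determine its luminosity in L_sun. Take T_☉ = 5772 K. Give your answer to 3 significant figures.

L/L_☉ = (R/R_☉)² (T/T_☉)⁴ = (7.30)² × (7700/5772)⁴
       = 53.29 × (1.334)⁴ = 53.29 × 3.167 = 168.8.

169 L_sun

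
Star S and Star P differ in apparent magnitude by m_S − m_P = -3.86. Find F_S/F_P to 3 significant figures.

F_S/F_P = 10^(−(m_S − m_P)/2.5) = 10^(3.86/2.5) = 10^1.544 = 34.99.

35.0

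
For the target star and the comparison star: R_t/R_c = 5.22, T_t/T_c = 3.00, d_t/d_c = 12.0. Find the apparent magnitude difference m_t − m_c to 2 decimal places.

-2.96

L_t/L_c = (5.22)²(3.00)⁴ = 2207.
F_t/F_c = (L_t/L_c)/(d_t/d_c)² = 2207/144.0 = 15.33.
m_t − m_c = −2.5 log₁₀(15.33) = -2.96.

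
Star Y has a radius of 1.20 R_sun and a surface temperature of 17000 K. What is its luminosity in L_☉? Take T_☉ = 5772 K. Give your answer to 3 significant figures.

108 L_☉

L/L_☉ = (R/R_☉)² (T/T_☉)⁴ = (1.20)² × (17000/5772)⁴
       = 1.440 × (2.945)⁴ = 1.440 × 75.25 = 108.4.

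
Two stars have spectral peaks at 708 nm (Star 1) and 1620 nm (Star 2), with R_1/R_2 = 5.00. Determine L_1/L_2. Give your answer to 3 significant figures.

685

Wien's law gives T ∝ 1/λ_max, so T_1/T_2 = λ_2/λ_1 = 1620/708 = 2.288.
Then L ∝ R²T⁴ gives L_1/L_2 = (5.00)² × (2.288)⁴ = 25.00 × 27.41 = 685.3.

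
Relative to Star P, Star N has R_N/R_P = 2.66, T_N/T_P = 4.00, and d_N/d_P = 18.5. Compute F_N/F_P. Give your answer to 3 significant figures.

L_N/L_P = (R_N/R_P)²(T_N/T_P)⁴ = (2.66)² × (4.00)⁴ = 1811.
F_N/F_P = (L_N/L_P)/(d_N/d_P)² = 1811 / (18.5)² = 5.292.

5.29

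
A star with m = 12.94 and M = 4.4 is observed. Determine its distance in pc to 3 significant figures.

511 pc

m − M = 5 log₁₀(d/10 pc)
12.94 − (4.4) = 8.54 = 5 log₁₀(d/10)
d = 10 × 10^(8.54/5) = 10 × 10^1.708 = 510.5 pc.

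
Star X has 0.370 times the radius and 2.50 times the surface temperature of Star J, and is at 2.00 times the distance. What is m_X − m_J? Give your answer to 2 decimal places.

-0.32

L_X/L_J = (0.370)²(2.50)⁴ = 5.348.
F_X/F_J = (L_X/L_J)/(d_X/d_J)² = 5.348/4.000 = 1.337.
m_X − m_J = −2.5 log₁₀(1.337) = -0.32.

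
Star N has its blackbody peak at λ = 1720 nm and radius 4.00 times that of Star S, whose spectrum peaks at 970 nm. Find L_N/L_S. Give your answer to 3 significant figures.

1.62

Wien's law gives T ∝ 1/λ_max, so T_N/T_S = λ_S/λ_N = 970/1720 = 0.5640.
Then L ∝ R²T⁴ gives L_N/L_S = (4.00)² × (0.5640)⁴ = 16.00 × 0.1012 = 1.618.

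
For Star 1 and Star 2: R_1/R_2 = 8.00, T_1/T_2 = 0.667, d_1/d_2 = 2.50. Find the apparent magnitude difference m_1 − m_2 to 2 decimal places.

-0.77

L_1/L_2 = (8.00)²(0.667)⁴ = 12.67.
F_1/F_2 = (L_1/L_2)/(d_1/d_2)² = 12.67/6.250 = 2.027.
m_1 − m_2 = −2.5 log₁₀(2.027) = -0.77.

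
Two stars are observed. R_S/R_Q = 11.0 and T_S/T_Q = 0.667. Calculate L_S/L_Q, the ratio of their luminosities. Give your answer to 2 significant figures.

24

From the Stefan–Boltzmann law, L ∝ R²T⁴, so
L_S/L_Q = (R_S/R_Q)² (T_S/T_Q)⁴ = (11.0)² × (0.667)⁴ = 121.0 × 0.1979 = 23.95.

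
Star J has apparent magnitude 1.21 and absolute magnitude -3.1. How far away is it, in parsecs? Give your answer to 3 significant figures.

m − M = 5 log₁₀(d/10 pc)
1.21 − (-3.1) = 4.31 = 5 log₁₀(d/10)
d = 10 × 10^(4.31/5) = 10 × 10^0.862 = 72.78 pc.

72.8 pc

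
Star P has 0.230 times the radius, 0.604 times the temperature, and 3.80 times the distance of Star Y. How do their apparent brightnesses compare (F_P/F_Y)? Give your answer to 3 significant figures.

4.88×10^-4

L_P/L_Y = (R_P/R_Y)²(T_P/T_Y)⁴ = (0.230)² × (0.604)⁴ = 0.007040.
F_P/F_Y = (L_P/L_Y)/(d_P/d_Y)² = 0.007040 / (3.80)² = 4.876×10^-4.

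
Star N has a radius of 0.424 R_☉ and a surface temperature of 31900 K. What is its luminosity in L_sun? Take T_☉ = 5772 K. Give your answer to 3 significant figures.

168 L_sun

L/L_☉ = (R/R_☉)² (T/T_☉)⁴ = (0.424)² × (31900/5772)⁴
       = 0.1798 × (5.527)⁴ = 0.1798 × 932.9 = 167.7.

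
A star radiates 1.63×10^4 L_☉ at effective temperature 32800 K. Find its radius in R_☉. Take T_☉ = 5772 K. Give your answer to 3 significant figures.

3.95 R_☉

R/R_☉ = √(L/L_☉) / (T/T_☉)² = √(1.63×10^4) / (5.683)²
       = 127.7 / 32.29 = 3.954.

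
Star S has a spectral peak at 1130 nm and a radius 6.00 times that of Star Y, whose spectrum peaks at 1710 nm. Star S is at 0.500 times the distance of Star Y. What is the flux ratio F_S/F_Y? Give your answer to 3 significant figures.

Wien's law: T_S/T_Y = λ_Y/λ_S = 1710/1130 = 1.513.
L_S/L_Y = (R_S/R_Y)²(T_S/T_Y)⁴ = (6.00)²(1.513)⁴ = 188.8.
F_S/F_Y = (L_S/L_Y)/(d_S/d_Y)² = 188.8/(0.500)² = 755.1.

755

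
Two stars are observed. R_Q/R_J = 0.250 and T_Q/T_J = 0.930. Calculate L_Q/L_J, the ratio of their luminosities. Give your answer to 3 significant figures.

0.0468

From the Stefan–Boltzmann law, L ∝ R²T⁴, so
L_Q/L_J = (R_Q/R_J)² (T_Q/T_J)⁴ = (0.250)² × (0.930)⁴ = 0.06250 × 0.7481 = 0.04675.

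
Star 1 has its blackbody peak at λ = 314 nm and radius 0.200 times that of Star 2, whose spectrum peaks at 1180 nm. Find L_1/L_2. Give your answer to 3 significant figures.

Wien's law gives T ∝ 1/λ_max, so T_1/T_2 = λ_2/λ_1 = 1180/314 = 3.758.
Then L ∝ R²T⁴ gives L_1/L_2 = (0.200)² × (3.758)⁴ = 0.04000 × 199.4 = 7.978.

7.98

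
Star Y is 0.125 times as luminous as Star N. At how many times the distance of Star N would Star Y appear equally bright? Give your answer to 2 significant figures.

0.35

Equal flux requires L_Y/d_Y² = L_N/d_N², so d_Y/d_N = √(L_Y/L_N)
= √(0.125) = 0.3536.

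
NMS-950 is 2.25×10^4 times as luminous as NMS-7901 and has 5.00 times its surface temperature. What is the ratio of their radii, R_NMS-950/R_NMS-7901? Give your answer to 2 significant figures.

L ∝ R²T⁴ gives R ∝ √L / T², so
R_NMS-950/R_NMS-7901 = √(2.25×10^4) / (5.00)² = 150.0 / 25.00 = 6.000.

6.0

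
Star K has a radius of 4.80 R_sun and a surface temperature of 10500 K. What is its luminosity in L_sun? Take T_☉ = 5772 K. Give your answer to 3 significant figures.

L/L_☉ = (R/R_☉)² (T/T_☉)⁴ = (4.80)² × (10500/5772)⁴
       = 23.04 × (1.819)⁴ = 23.04 × 10.95 = 252.3.

252 L_sun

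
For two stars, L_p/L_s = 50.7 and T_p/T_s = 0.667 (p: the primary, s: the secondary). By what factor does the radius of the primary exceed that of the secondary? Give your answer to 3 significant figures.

L ∝ R²T⁴ gives R ∝ √L / T², so
R_p/R_s = √(50.7) / (0.667)² = 7.120 / 0.4449 = 16.00.

16.0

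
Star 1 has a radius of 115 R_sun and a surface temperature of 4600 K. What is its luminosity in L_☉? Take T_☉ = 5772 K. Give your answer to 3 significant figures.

5.33×10^3 L_☉

L/L_☉ = (R/R_☉)² (T/T_☉)⁴ = (115)² × (4600/5772)⁴
       = 1.322×10^4 × (0.7970)⁴ = 1.322×10^4 × 0.4034 = 5335.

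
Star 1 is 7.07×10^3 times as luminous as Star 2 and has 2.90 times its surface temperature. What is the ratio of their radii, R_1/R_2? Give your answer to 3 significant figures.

L ∝ R²T⁴ gives R ∝ √L / T², so
R_1/R_2 = √(7.07×10^3) / (2.90)² = 84.08 / 8.410 = 9.998.

10.0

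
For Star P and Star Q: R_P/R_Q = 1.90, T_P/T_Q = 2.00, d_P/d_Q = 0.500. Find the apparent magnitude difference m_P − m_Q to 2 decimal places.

L_P/L_Q = (1.90)²(2.00)⁴ = 57.76.
F_P/F_Q = (L_P/L_Q)/(d_P/d_Q)² = 57.76/0.2500 = 231.0.
m_P − m_Q = −2.5 log₁₀(231.0) = -5.91.

-5.91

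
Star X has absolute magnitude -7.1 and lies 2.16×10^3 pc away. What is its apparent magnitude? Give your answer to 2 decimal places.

4.57

m = M + 5 log₁₀(d/10 pc) = -7.1 + 5 log₁₀(2.16×10^3/10)
  = -7.1 + 5 × 2.334 = -7.1 + 11.67 = 4.57.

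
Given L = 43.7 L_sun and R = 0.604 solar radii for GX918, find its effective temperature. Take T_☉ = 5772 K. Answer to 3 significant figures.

T/T_☉ = (L/L_☉)^(1/4) / (R/R_☉)^(1/2)
T = 5772 × (43.7)^(1/4) / √(0.604) = 5772 × 2.571 / 0.7772 = 1.910×10^4 K.

1.91×10^4 K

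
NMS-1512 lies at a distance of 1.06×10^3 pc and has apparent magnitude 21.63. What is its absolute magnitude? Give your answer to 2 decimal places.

M = m − 5 log₁₀(d/10 pc) = 21.63 − 5 log₁₀(1.06×10^3/10)
  = 21.63 − 5 × 2.025 = 21.63 − 10.13 = 11.50.

11.50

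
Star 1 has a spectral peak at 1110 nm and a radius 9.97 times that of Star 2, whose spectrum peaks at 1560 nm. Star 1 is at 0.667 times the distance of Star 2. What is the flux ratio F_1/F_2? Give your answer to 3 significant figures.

Wien's law: T_1/T_2 = λ_2/λ_1 = 1560/1110 = 1.405.
L_1/L_2 = (R_1/R_2)²(T_1/T_2)⁴ = (9.97)²(1.405)⁴ = 387.8.
F_1/F_2 = (L_1/L_2)/(d_1/d_2)² = 387.8/(0.667)² = 871.7.

872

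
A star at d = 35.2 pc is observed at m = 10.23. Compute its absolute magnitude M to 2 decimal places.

M = m − 5 log₁₀(d/10 pc) = 10.23 − 5 log₁₀(35.2/10)
  = 10.23 − 5 × 0.547 = 10.23 − 2.73 = 7.50.

7.50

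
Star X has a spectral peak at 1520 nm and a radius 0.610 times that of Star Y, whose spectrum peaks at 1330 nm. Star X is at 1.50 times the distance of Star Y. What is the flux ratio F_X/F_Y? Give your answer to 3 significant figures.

Wien's law: T_X/T_Y = λ_Y/λ_X = 1330/1520 = 0.8750.
L_X/L_Y = (R_X/R_Y)²(T_X/T_Y)⁴ = (0.610)²(0.8750)⁴ = 0.2181.
F_X/F_Y = (L_X/L_Y)/(d_X/d_Y)² = 0.2181/(1.50)² = 0.09694.

0.0969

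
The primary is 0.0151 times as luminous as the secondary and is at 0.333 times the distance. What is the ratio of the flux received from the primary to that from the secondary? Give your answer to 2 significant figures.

0.14

F = L/(4πd²), so F_p/F_s = (L_p/L_s) / (d_p/d_s)²
= 0.0151 / (0.333)² = 0.0151 / 0.1109 = 0.1362.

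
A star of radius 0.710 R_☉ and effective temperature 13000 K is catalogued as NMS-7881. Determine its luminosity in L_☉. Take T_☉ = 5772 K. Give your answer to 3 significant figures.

L/L_☉ = (R/R_☉)² (T/T_☉)⁴ = (0.710)² × (13000/5772)⁴
       = 0.5041 × (2.252)⁴ = 0.5041 × 25.73 = 12.97.

13.0 L_☉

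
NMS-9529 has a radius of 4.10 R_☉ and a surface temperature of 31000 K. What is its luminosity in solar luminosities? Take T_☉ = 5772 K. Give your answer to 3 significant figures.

1.40×10^4 solar luminosities

L/L_☉ = (R/R_☉)² (T/T_☉)⁴ = (4.10)² × (31000/5772)⁴
       = 16.81 × (5.371)⁴ = 16.81 × 832.0 = 1.399×10^4.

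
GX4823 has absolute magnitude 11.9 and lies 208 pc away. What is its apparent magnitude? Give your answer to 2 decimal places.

m = M + 5 log₁₀(d/10 pc) = 11.9 + 5 log₁₀(208/10)
  = 11.9 + 5 × 1.318 = 11.9 + 6.59 = 18.49.

18.49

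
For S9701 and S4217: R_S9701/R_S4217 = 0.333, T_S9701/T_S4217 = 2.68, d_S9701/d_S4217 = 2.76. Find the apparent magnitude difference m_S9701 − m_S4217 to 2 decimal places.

L_S9701/L_S4217 = (0.333)²(2.68)⁴ = 5.720.
F_S9701/F_S4217 = (L_S9701/L_S4217)/(d_S9701/d_S4217)² = 5.720/7.618 = 0.7509.
m_S9701 − m_S4217 = −2.5 log₁₀(0.7509) = 0.31.

0.31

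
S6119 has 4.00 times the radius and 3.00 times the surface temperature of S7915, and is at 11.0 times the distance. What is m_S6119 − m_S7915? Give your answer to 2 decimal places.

L_S6119/L_S7915 = (4.00)²(3.00)⁴ = 1296.
F_S6119/F_S7915 = (L_S6119/L_S7915)/(d_S6119/d_S7915)² = 1296/121.0 = 10.71.
m_S6119 − m_S7915 = −2.5 log₁₀(10.71) = -2.57.

-2.57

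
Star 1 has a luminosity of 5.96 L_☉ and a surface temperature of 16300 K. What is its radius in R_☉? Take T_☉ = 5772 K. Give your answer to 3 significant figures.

R/R_☉ = √(L/L_☉) / (T/T_☉)² = √(5.96) / (2.824)²
       = 2.441 / 7.975 = 0.3061.

0.306 R_☉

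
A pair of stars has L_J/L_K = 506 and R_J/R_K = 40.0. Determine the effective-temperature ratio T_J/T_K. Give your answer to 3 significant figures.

L ∝ R²T⁴ gives T ∝ (L/R²)^(1/4), so
T_J/T_K = (506 / 40.0²)^(1/4) = (0.3162)^(1/4) = 0.7499.

0.750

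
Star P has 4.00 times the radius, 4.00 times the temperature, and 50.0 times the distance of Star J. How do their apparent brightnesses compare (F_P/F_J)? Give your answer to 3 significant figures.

1.64

L_P/L_J = (R_P/R_J)²(T_P/T_J)⁴ = (4.00)² × (4.00)⁴ = 4096.
F_P/F_J = (L_P/L_J)/(d_P/d_J)² = 4096 / (50.0)² = 1.638.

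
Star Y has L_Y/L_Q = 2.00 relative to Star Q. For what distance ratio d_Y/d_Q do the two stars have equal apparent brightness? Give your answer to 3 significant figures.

Equal flux requires L_Y/d_Y² = L_Q/d_Q², so d_Y/d_Q = √(L_Y/L_Q)
= √(2.00) = 1.414.

1.41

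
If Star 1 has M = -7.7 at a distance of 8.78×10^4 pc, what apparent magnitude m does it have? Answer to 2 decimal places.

m = M + 5 log₁₀(d/10 pc) = -7.7 + 5 log₁₀(8.78×10^4/10)
  = -7.7 + 5 × 3.943 = -7.7 + 19.72 = 12.02.

12.02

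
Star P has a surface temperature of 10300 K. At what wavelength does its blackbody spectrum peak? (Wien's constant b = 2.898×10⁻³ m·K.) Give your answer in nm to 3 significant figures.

281 nm

λ_max = b/T = 2.898×10⁻³ / 10300 = 2.81×10^-7 m = 281.4 nm.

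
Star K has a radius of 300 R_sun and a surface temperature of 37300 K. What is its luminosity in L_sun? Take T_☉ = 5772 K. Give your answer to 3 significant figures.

1.57×10^8 L_sun

L/L_☉ = (R/R_☉)² (T/T_☉)⁴ = (300)² × (37300/5772)⁴
       = 9.000×10^4 × (6.462)⁴ = 9.000×10^4 × 1744 = 1.570×10^8.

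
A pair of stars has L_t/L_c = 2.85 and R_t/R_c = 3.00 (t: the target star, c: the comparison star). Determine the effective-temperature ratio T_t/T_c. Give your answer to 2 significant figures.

0.75

L ∝ R²T⁴ gives T ∝ (L/R²)^(1/4), so
T_t/T_c = (2.85 / 3.00²)^(1/4) = (0.3167)^(1/4) = 0.7502.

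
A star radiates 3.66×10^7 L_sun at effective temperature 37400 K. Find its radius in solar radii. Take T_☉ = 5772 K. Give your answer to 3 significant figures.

R/R_☉ = √(L/L_☉) / (T/T_☉)² = √(3.66×10^7) / (6.480)²
       = 6050 / 41.98 = 144.1.

144 solar radii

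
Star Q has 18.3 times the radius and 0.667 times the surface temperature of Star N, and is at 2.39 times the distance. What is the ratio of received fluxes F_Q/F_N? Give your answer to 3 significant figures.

11.6

L_Q/L_N = (R_Q/R_N)²(T_Q/T_N)⁴ = (18.3)² × (0.667)⁴ = 66.28.
F_Q/F_N = (L_Q/L_N)/(d_Q/d_N)² = 66.28 / (2.39)² = 11.60.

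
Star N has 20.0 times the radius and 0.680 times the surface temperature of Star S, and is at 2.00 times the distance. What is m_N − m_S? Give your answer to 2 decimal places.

L_N/L_S = (20.0)²(0.680)⁴ = 85.53.
F_N/F_S = (L_N/L_S)/(d_N/d_S)² = 85.53/4.000 = 21.38.
m_N − m_S = −2.5 log₁₀(21.38) = -3.33.

-3.33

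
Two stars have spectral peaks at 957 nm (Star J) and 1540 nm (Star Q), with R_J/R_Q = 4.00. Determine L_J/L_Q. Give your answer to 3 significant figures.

Wien's law gives T ∝ 1/λ_max, so T_J/T_Q = λ_Q/λ_J = 1540/957 = 1.609.
Then L ∝ R²T⁴ gives L_J/L_Q = (4.00)² × (1.609)⁴ = 16.00 × 6.706 = 107.3.

107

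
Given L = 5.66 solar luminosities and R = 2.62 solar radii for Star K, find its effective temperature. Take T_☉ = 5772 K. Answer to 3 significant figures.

5.50×10^3 K

T/T_☉ = (L/L_☉)^(1/4) / (R/R_☉)^(1/2)
T = 5772 × (5.66)^(1/4) / √(2.62) = 5772 × 1.542 / 1.619 = 5500 K.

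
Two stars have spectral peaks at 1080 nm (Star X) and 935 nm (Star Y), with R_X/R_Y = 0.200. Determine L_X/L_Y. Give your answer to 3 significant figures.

Wien's law gives T ∝ 1/λ_max, so T_X/T_Y = λ_Y/λ_X = 935/1080 = 0.8657.
Then L ∝ R²T⁴ gives L_X/L_Y = (0.200)² × (0.8657)⁴ = 0.04000 × 0.5618 = 0.02247.

0.0225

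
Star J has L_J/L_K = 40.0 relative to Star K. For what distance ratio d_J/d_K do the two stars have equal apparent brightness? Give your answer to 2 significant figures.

6.3

Equal flux requires L_J/d_J² = L_K/d_K², so d_J/d_K = √(L_J/L_K)
= √(40.0) = 6.325.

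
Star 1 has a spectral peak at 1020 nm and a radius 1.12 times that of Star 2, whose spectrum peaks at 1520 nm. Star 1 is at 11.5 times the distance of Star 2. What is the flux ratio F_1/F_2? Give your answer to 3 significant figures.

0.0468

Wien's law: T_1/T_2 = λ_2/λ_1 = 1520/1020 = 1.490.
L_1/L_2 = (R_1/R_2)²(T_1/T_2)⁴ = (1.12)²(1.490)⁴ = 6.186.
F_1/F_2 = (L_1/L_2)/(d_1/d_2)² = 6.186/(11.5)² = 0.04678.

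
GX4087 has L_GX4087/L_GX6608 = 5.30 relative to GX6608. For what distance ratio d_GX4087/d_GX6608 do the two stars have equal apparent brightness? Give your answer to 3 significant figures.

Equal flux requires L_GX4087/d_GX4087² = L_GX6608/d_GX6608², so d_GX4087/d_GX6608 = √(L_GX4087/L_GX6608)
= √(5.30) = 2.302.

2.30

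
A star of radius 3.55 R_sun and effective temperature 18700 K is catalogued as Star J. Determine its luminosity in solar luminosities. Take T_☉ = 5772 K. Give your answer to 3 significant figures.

L/L_☉ = (R/R_☉)² (T/T_☉)⁴ = (3.55)² × (18700/5772)⁴
       = 12.60 × (3.240)⁴ = 12.60 × 110.2 = 1388.

1.39×10^3 solar luminosities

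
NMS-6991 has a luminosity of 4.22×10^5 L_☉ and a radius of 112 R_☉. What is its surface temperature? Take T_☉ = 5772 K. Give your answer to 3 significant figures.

1.39×10^4 K

T/T_☉ = (L/L_☉)^(1/4) / (R/R_☉)^(1/2)
T = 5772 × (4.22×10^5)^(1/4) / √(112) = 5772 × 25.49 / 10.58 = 1.390×10^4 K.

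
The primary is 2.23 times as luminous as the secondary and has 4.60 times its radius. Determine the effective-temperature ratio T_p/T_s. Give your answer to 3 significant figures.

0.570

L ∝ R²T⁴ gives T ∝ (L/R²)^(1/4), so
T_p/T_s = (2.23 / 4.60²)^(1/4) = (0.1054)^(1/4) = 0.5698.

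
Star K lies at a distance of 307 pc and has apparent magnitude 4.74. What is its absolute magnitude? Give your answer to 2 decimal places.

M = m − 5 log₁₀(d/10 pc) = 4.74 − 5 log₁₀(307/10)
  = 4.74 − 5 × 1.487 = 4.74 − 7.44 = -2.70.

-2.70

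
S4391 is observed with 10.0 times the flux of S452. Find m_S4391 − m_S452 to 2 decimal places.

m_S4391 − m_S452 = −2.5 log₁₀(F_S4391/F_S452) = −2.5 log₁₀(10.0) = −2.5 × (1.000) = -2.500.

-2.50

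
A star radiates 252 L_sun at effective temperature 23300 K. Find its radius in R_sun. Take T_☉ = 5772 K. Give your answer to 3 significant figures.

R/R_☉ = √(L/L_☉) / (T/T_☉)² = √(252) / (4.037)²
       = 15.87 / 16.30 = 0.9742.

0.974 R_sun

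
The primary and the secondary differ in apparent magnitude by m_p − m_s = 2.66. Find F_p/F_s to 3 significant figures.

F_p/F_s = 10^(−(m_p − m_s)/2.5) = 10^(-2.66/2.5) = 10^-1.064 = 0.08630.

0.0863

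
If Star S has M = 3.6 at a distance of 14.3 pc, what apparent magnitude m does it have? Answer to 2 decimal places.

4.38

m = M + 5 log₁₀(d/10 pc) = 3.6 + 5 log₁₀(14.3/10)
  = 3.6 + 5 × 0.155 = 3.6 + 0.78 = 4.38.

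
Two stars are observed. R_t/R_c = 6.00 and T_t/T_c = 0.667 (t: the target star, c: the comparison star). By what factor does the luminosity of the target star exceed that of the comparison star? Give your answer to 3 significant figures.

7.13

From the Stefan–Boltzmann law, L ∝ R²T⁴, so
L_t/L_c = (R_t/R_c)² (T_t/T_c)⁴ = (6.00)² × (0.667)⁴ = 36.00 × 0.1979 = 7.125.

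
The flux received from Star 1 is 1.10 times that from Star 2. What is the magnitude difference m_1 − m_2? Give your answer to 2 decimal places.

-0.10

m_1 − m_2 = −2.5 log₁₀(F_1/F_2) = −2.5 log₁₀(1.10) = −2.5 × (0.041) = -0.103.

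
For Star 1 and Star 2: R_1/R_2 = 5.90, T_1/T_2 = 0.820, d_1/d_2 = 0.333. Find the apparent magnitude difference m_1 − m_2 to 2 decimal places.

-5.38

L_1/L_2 = (5.90)²(0.820)⁴ = 15.74.
F_1/F_2 = (L_1/L_2)/(d_1/d_2)² = 15.74/0.1109 = 141.9.
m_1 − m_2 = −2.5 log₁₀(141.9) = -5.38.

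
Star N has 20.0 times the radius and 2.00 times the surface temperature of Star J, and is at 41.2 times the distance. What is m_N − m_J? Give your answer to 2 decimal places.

L_N/L_J = (20.0)²(2.00)⁴ = 6400.
F_N/F_J = (L_N/L_J)/(d_N/d_J)² = 6400/1697 = 3.770.
m_N − m_J = −2.5 log₁₀(3.770) = -1.44.

-1.44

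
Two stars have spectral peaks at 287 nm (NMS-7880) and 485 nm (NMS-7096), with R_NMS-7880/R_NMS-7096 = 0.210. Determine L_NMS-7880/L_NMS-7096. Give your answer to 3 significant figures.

Wien's law gives T ∝ 1/λ_max, so T_NMS-7880/T_NMS-7096 = λ_NMS-7096/λ_NMS-7880 = 485/287 = 1.690.
Then L ∝ R²T⁴ gives L_NMS-7880/L_NMS-7096 = (0.210)² × (1.690)⁴ = 0.04410 × 8.155 = 0.3596.

0.360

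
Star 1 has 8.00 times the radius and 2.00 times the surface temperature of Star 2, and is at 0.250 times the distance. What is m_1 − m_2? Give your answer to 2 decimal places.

L_1/L_2 = (8.00)²(2.00)⁴ = 1024.
F_1/F_2 = (L_1/L_2)/(d_1/d_2)² = 1024/0.06250 = 1.638×10^4.
m_1 − m_2 = −2.5 log₁₀(1.638×10^4) = -10.54.

-10.54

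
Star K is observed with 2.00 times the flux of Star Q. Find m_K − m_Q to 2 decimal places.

-0.75

m_K − m_Q = −2.5 log₁₀(F_K/F_Q) = −2.5 log₁₀(2.00) = −2.5 × (0.301) = -0.753.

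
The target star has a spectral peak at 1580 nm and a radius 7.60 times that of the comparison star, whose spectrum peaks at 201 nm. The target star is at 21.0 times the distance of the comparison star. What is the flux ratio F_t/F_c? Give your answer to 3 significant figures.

Wien's law: T_t/T_c = λ_c/λ_t = 201/1580 = 0.1272.
L_t/L_c = (R_t/R_c)²(T_t/T_c)⁴ = (7.60)²(0.1272)⁴ = 0.01513.
F_t/F_c = (L_t/L_c)/(d_t/d_c)² = 0.01513/(21.0)² = 3.430×10^-5.

3.43×10^-5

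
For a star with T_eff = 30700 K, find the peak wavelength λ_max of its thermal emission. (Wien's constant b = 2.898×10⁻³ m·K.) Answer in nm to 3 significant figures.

94.4 nm

λ_max = b/T = 2.898×10⁻³ / 30700 = 9.44×10^-8 m = 94.40 nm.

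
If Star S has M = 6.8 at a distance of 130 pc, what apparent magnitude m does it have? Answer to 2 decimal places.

12.37

m = M + 5 log₁₀(d/10 pc) = 6.8 + 5 log₁₀(130/10)
  = 6.8 + 5 × 1.114 = 6.8 + 5.57 = 12.37.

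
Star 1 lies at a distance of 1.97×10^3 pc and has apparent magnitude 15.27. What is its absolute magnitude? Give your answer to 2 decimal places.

M = m − 5 log₁₀(d/10 pc) = 15.27 − 5 log₁₀(1.97×10^3/10)
  = 15.27 − 5 × 2.294 = 15.27 − 11.47 = 3.80.

3.80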